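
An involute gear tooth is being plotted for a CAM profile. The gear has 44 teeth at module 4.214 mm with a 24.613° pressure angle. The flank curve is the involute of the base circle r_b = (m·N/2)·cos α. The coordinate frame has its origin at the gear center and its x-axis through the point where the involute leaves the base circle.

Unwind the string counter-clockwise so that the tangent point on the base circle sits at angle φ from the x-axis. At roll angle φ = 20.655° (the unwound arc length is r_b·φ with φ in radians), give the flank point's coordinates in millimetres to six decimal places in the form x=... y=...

pitch radius r_p = m·N/2 = 4.214·44/2 = 92.708000
base radius r_b = r_p·cos α = 92.708000·cos 24.613° = 84.284703
roll angle φ = 20.655° = 0.36049776 rad
x = r_b·(cos φ + φ·sin φ) = 84.284703·(0.93572136 + 0.36049776·0.35274004) = 89.584807
y = r_b·(sin φ − φ·cos φ) = 84.284703·(0.35274004 − 0.36049776·0.93572136) = 1.299214

x=89.584807 y=1.299214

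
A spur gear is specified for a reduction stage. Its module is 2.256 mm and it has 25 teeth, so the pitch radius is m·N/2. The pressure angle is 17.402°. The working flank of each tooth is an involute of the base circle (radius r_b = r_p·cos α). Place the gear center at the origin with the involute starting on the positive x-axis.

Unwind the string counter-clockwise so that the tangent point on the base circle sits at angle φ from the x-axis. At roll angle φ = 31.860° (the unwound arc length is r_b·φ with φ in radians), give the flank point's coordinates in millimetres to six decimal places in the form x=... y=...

x=30.753413 y=1.495071

pitch radius r_p = m·N/2 = 2.256·25/2 = 28.200000
base radius r_b = r_p·cos α = 28.200000·cos 17.402° = 26.909283
roll angle φ = 31.860° = 0.55606190 rad
x = r_b·(cos φ + φ·sin φ) = 26.909283·(0.84934040 + 0.55606190·0.52784551) = 30.753413
y = r_b·(sin φ − φ·cos φ) = 26.909283·(0.52784551 − 0.55606190·0.84934040) = 1.495071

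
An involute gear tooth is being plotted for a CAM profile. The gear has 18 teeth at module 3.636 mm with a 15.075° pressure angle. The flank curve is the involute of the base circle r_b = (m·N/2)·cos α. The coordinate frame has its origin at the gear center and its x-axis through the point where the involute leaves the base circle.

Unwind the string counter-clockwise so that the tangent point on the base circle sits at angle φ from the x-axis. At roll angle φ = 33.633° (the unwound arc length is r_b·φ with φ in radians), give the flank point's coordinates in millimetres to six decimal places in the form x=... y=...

pitch radius r_p = m·N/2 = 3.636·18/2 = 32.724000
base radius r_b = r_p·cos α = 32.724000·cos 15.075° = 31.597843
roll angle φ = 33.633° = 0.58700659 rad
x = r_b·(cos φ + φ·sin φ) = 31.597843·(0.83260237 + 0.58700659·0.55387119) = 36.581720
y = r_b·(sin φ − φ·cos φ) = 31.597843·(0.55387119 − 0.58700659·0.83260237) = 2.057908

x=36.581720 y=2.057908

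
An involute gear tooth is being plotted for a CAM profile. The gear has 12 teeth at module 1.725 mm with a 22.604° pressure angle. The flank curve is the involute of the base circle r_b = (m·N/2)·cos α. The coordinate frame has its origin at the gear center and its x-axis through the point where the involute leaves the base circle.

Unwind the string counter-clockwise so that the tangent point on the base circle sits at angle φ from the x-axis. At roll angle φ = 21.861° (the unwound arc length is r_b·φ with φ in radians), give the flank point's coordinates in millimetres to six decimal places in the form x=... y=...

x=10.225334 y=0.174347

pitch radius r_p = m·N/2 = 1.725·12/2 = 10.350000
base radius r_b = r_p·cos α = 10.350000·cos 22.604° = 9.554948
roll angle φ = 21.861° = 0.38154643 rad
x = r_b·(cos φ + φ·sin φ) = 9.554948·(0.92808992 + 0.38154643·0.37235614) = 10.225334
y = r_b·(sin φ − φ·cos φ) = 9.554948·(0.37235614 − 0.38154643·0.92808992) = 0.174347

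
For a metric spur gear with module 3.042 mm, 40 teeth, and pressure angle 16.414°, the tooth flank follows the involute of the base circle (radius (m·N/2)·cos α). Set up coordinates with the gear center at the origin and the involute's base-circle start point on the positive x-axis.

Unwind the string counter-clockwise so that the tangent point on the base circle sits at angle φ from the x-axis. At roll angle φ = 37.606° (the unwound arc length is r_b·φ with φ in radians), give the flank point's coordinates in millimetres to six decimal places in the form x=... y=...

pitch radius r_p = m·N/2 = 3.042·40/2 = 60.840000
base radius r_b = r_p·cos α = 60.840000·cos 16.414° = 58.360463
roll angle φ = 37.606° = 0.65634852 rad
x = r_b·(cos φ + φ·sin φ) = 58.360463·(0.79222574 + 0.65634852·0.61022813) = 69.609330
y = r_b·(sin φ − φ·cos φ) = 58.360463·(0.61022813 − 0.65634852·0.79222574) = 5.267145

x=69.609330 y=5.267145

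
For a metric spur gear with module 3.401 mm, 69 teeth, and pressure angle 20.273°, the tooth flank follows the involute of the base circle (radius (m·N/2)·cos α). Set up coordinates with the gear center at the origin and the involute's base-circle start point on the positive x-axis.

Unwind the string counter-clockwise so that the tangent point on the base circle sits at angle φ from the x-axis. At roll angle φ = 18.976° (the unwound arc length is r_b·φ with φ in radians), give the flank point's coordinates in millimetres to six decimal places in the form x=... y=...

x=115.937894 y=1.318276

pitch radius r_p = m·N/2 = 3.401·69/2 = 117.334500
base radius r_b = r_p·cos α = 117.334500·cos 20.273° = 110.065900
roll angle φ = 18.976° = 0.33119368 rad
x = r_b·(cos φ + φ·sin φ) = 110.065900·(0.94565487 + 0.33119368·0.32517207) = 115.937894
y = r_b·(sin φ − φ·cos φ) = 110.065900·(0.32517207 − 0.33119368·0.94565487) = 1.318276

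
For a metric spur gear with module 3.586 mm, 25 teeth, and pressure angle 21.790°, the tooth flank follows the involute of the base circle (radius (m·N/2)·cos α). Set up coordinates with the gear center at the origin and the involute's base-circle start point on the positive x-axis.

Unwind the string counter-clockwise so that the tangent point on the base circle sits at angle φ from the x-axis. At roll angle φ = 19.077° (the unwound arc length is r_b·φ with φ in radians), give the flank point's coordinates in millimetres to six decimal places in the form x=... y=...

pitch radius r_p = m·N/2 = 3.586·25/2 = 44.825000
base radius r_b = r_p·cos α = 44.825000·cos 21.790° = 41.622282
roll angle φ = 19.077° = 0.33295646 rad
x = r_b·(cos φ + φ·sin φ) = 41.622282·(0.94508019 + 0.33295646·0.32683855) = 43.865856
y = r_b·(sin φ − φ·cos φ) = 41.622282·(0.32683855 − 0.33295646·0.94508019) = 0.506460

x=43.865856 y=0.506460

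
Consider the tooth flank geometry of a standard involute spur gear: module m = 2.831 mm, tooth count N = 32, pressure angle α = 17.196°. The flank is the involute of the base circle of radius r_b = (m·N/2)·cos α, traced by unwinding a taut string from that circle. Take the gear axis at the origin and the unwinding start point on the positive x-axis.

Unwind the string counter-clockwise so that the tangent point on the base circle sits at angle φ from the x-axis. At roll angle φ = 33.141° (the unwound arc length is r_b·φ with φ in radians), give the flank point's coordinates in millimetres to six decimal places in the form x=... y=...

x=49.915539 y=2.699023

pitch radius r_p = m·N/2 = 2.831·32/2 = 45.296000
base radius r_b = r_p·cos α = 45.296000·cos 17.196° = 43.271224
roll angle φ = 33.141° = 0.57841957 rad
x = r_b·(cos φ + φ·sin φ) = 43.271224·(0.83732772 + 0.57841957·0.54670128) = 49.915539
y = r_b·(sin φ − φ·cos φ) = 43.271224·(0.54670128 − 0.57841957·0.83732772) = 2.699023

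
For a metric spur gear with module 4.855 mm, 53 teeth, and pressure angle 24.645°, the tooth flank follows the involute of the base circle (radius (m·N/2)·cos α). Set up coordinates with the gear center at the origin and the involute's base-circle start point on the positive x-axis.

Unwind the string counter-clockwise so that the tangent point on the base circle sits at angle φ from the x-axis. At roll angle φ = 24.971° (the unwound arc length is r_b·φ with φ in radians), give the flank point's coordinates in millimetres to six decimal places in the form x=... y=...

pitch radius r_p = m·N/2 = 4.855·53/2 = 128.657500
base radius r_b = r_p·cos α = 128.657500·cos 24.645° = 116.937945
roll angle φ = 24.971° = 0.43582617 rad
x = r_b·(cos φ + φ·sin φ) = 116.937945·(0.90652158 + 0.43582617·0.42215948) = 127.521966
y = r_b·(sin φ − φ·cos φ) = 116.937945·(0.42215948 − 0.43582617·0.90652158) = 3.165938

x=127.521966 y=3.165938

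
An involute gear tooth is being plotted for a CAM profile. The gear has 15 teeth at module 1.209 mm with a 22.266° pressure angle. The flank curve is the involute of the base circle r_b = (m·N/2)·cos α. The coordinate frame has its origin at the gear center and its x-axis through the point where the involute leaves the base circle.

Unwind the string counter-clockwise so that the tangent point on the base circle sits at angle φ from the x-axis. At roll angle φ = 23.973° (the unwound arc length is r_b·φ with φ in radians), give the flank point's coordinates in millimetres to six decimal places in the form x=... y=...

x=9.094062 y=0.201321

pitch radius r_p = m·N/2 = 1.209·15/2 = 9.067500
base radius r_b = r_p·cos α = 9.067500·cos 22.266° = 8.391379
roll angle φ = 23.973° = 0.41840778 rad
x = r_b·(cos φ + φ·sin φ) = 8.391379·(0.91373703 + 0.41840778·0.40630610) = 9.094062
y = r_b·(sin φ − φ·cos φ) = 8.391379·(0.40630610 − 0.41840778·0.91373703) = 0.201321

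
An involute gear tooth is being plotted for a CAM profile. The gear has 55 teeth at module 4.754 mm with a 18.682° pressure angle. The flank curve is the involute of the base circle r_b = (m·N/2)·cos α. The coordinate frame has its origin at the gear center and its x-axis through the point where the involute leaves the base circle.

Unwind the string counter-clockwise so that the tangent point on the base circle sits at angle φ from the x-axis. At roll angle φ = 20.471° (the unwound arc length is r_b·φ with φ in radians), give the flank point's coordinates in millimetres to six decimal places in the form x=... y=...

x=131.500949 y=1.858910

pitch radius r_p = m·N/2 = 4.754·55/2 = 130.735000
base radius r_b = r_p·cos α = 130.735000·cos 18.682° = 123.846698
roll angle φ = 20.471° = 0.35728635 rad
x = r_b·(cos φ + φ·sin φ) = 123.846698·(0.93684933 + 0.35728635·0.34973324) = 131.500949
y = r_b·(sin φ − φ·cos φ) = 123.846698·(0.34973324 − 0.35728635·0.93684933) = 1.858910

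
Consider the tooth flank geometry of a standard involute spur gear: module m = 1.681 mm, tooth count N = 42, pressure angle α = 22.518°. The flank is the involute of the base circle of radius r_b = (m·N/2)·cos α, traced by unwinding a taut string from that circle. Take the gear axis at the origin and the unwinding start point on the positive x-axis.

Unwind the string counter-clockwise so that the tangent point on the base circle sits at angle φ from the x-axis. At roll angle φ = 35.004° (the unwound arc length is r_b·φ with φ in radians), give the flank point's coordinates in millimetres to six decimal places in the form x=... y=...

x=38.139073 y=2.387331

pitch radius r_p = m·N/2 = 1.681·42/2 = 35.301000
base radius r_b = r_p·cos α = 35.301000·cos 22.518° = 32.609626
roll angle φ = 35.004° = 0.61093505 rad
x = r_b·(cos φ + φ·sin φ) = 32.609626·(0.81911200 + 0.61093505·0.57363362) = 38.139073
y = r_b·(sin φ − φ·cos φ) = 32.609626·(0.57363362 − 0.61093505·0.81911200) = 2.387331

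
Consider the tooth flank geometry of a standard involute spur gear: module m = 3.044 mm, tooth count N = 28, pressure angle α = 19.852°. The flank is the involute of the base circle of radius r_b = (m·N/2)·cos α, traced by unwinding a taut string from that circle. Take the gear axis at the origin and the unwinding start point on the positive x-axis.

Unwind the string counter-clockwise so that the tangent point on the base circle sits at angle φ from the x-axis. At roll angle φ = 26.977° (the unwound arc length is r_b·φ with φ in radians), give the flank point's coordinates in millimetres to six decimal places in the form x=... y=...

pitch radius r_p = m·N/2 = 3.044·28/2 = 42.616000
base radius r_b = r_p·cos α = 42.616000·cos 19.852° = 40.083457
roll angle φ = 26.977° = 0.47083747 rad
x = r_b·(cos φ + φ·sin φ) = 40.083457·(0.89118870 + 0.47083747·0.45363279) = 44.283242
y = r_b·(sin φ − φ·cos φ) = 40.083457·(0.45363279 − 0.47083747·0.89118870) = 1.363950

x=44.283242 y=1.363950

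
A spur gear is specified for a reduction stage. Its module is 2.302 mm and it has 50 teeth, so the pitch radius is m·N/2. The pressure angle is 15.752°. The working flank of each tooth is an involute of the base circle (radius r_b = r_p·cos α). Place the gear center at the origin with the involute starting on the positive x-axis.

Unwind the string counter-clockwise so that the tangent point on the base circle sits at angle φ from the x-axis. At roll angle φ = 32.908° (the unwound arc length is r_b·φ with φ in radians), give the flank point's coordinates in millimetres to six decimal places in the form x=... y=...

pitch radius r_p = m·N/2 = 2.302·50/2 = 57.550000
base radius r_b = r_p·cos α = 57.550000·cos 15.752° = 55.388754
roll angle φ = 32.908° = 0.57435295 rad
x = r_b·(cos φ + φ·sin φ) = 55.388754·(0.83954401 + 0.57435295·0.54329168) = 63.784868
y = r_b·(sin φ − φ·cos φ) = 55.388754·(0.54329168 − 0.57435295·0.83954401) = 3.384092

x=63.784868 y=3.384092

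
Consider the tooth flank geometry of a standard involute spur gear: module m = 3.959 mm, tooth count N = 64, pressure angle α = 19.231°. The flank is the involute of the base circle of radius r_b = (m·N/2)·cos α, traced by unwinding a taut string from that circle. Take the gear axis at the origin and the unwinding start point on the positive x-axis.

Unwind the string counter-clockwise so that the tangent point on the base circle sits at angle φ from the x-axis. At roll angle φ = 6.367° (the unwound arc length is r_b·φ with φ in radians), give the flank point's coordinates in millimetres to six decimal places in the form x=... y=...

x=120.354888 y=0.054648

pitch radius r_p = m·N/2 = 3.959·64/2 = 126.688000
base radius r_b = r_p·cos α = 126.688000·cos 19.231° = 119.618594
roll angle φ = 6.367° = 0.11112511 rad
x = r_b·(cos φ + φ·sin φ) = 119.618594·(0.99383196 + 0.11112511·0.11089654) = 120.354888
y = r_b·(sin φ − φ·cos φ) = 119.618594·(0.11089654 − 0.11112511·0.99383196) = 0.054648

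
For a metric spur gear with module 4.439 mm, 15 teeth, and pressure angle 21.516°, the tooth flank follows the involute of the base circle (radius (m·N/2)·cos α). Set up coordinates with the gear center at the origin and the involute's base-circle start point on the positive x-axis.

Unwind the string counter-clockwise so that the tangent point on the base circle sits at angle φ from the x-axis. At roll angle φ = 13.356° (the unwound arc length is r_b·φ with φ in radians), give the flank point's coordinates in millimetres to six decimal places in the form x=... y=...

x=31.802621 y=0.130063

pitch radius r_p = m·N/2 = 4.439·15/2 = 33.292500
base radius r_b = r_p·cos α = 33.292500·cos 21.516° = 30.972518
roll angle φ = 13.356° = 0.23310617 rad
x = r_b·(cos φ + φ·sin φ) = 30.972518·(0.97295356 + 0.23310617·0.23100080) = 31.802621
y = r_b·(sin φ − φ·cos φ) = 30.972518·(0.23100080 − 0.23310617·0.97295356) = 0.130063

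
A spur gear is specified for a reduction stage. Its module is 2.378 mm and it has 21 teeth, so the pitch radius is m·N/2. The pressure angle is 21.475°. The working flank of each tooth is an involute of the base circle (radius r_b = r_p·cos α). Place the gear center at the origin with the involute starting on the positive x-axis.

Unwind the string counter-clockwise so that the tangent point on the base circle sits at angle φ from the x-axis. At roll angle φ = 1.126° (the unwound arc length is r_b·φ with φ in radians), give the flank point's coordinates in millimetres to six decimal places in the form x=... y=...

pitch radius r_p = m·N/2 = 2.378·21/2 = 24.969000
base radius r_b = r_p·cos α = 24.969000·cos 21.475° = 23.235587
roll angle φ = 1.126° = 0.01965241 rad
x = r_b·(cos φ + φ·sin φ) = 23.235587·(0.99980690 + 0.01965241·0.01965114) = 23.240074
y = r_b·(sin φ − φ·cos φ) = 23.235587·(0.01965114 − 0.01965241·0.99980690) = 0.000059

x=23.240074 y=0.000059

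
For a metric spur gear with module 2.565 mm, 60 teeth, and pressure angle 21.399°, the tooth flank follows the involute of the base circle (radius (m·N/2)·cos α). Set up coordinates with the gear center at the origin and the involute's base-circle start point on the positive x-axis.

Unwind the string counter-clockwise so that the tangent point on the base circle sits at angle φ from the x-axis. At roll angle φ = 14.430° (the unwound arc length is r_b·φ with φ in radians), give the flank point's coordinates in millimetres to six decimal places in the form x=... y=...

x=73.881522 y=0.379088

pitch radius r_p = m·N/2 = 2.565·60/2 = 76.950000
base radius r_b = r_p·cos α = 76.950000·cos 21.399° = 71.645235
roll angle φ = 14.430° = 0.25185101 rad
x = r_b·(cos φ + φ·sin φ) = 71.645235·(0.96845281 + 0.25185101·0.24919700) = 73.881522
y = r_b·(sin φ − φ·cos φ) = 71.645235·(0.24919700 − 0.25185101·0.96845281) = 0.379088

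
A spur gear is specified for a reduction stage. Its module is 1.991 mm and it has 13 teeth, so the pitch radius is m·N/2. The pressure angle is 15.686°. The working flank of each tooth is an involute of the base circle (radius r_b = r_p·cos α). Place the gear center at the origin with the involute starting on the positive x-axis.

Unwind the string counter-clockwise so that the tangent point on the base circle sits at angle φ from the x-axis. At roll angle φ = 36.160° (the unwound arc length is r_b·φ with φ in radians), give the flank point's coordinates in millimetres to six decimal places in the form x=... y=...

x=14.699188 y=1.002998

pitch radius r_p = m·N/2 = 1.991·13/2 = 12.941500
base radius r_b = r_p·cos α = 12.941500·cos 15.686° = 12.459531
roll angle φ = 36.160° = 0.63111106 rad
x = r_b·(cos φ + φ·sin φ) = 12.459531·(0.80737244 + 0.63111106·0.59004216) = 14.699188
y = r_b·(sin φ − φ·cos φ) = 12.459531·(0.59004216 − 0.63111106·0.80737244) = 1.002998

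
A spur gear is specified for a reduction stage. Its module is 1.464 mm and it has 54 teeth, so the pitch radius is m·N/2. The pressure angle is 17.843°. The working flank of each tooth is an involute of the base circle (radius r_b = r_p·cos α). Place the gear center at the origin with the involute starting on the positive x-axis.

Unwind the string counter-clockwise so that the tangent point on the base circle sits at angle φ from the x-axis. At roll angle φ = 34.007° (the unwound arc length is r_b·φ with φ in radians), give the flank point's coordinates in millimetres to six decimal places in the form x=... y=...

pitch radius r_p = m·N/2 = 1.464·54/2 = 39.528000
base radius r_b = r_p·cos α = 39.528000·cos 17.843° = 37.626691
roll angle φ = 34.007° = 0.59353412 rad
x = r_b·(cos φ + φ·sin φ) = 37.626691·(0.82896925 + 0.59353412·0.55929419) = 43.681933
y = r_b·(sin φ − φ·cos φ) = 37.626691·(0.55929419 − 0.59353412·0.82896925) = 2.531247

x=43.681933 y=2.531247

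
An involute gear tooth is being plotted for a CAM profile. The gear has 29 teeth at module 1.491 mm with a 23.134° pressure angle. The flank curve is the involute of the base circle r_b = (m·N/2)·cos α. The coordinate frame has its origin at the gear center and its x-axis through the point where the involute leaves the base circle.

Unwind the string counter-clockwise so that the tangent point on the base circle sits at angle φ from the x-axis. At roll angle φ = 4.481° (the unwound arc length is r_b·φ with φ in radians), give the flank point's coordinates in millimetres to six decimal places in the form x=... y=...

x=19.941752 y=0.003168

pitch radius r_p = m·N/2 = 1.491·29/2 = 21.619500
base radius r_b = r_p·cos α = 21.619500·cos 23.134° = 19.881044
roll angle φ = 4.481° = 0.07820820 rad
x = r_b·(cos φ + φ·sin φ) = 19.881044·(0.99694330 + 0.07820820·0.07812850) = 19.941752
y = r_b·(sin φ − φ·cos φ) = 19.881044·(0.07812850 − 0.07820820·0.99694330) = 0.003168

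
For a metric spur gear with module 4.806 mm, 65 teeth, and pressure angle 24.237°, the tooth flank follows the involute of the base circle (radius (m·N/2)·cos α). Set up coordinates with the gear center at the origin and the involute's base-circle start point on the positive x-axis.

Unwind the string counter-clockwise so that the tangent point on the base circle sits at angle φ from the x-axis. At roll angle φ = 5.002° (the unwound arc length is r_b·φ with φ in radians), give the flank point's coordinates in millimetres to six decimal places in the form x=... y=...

pitch radius r_p = m·N/2 = 4.806·65/2 = 156.195000
base radius r_b = r_p·cos α = 156.195000·cos 24.237° = 142.427224
roll angle φ = 5.002° = 0.08730137 rad
x = r_b·(cos φ + φ·sin φ) = 142.427224·(0.99619166 + 0.08730137·0.08719052) = 142.968947
y = r_b·(sin φ − φ·cos φ) = 142.427224·(0.08719052 − 0.08730137·0.99619166) = 0.031565

x=142.968947 y=0.031565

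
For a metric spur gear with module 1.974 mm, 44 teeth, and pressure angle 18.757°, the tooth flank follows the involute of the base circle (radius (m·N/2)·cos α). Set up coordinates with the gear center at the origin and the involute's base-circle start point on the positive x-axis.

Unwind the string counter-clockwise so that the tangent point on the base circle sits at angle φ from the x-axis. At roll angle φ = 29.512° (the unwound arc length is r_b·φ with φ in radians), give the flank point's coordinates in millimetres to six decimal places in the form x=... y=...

x=46.220023 y=1.823939

pitch radius r_p = m·N/2 = 1.974·44/2 = 43.428000
base radius r_b = r_p·cos α = 43.428000·cos 18.757° = 41.121576
roll angle φ = 29.512° = 0.51508157 rad
x = r_b·(cos φ + φ·sin φ) = 41.121576·(0.87025254 + 0.51508157·0.49260584) = 46.220023
y = r_b·(sin φ − φ·cos φ) = 41.121576·(0.49260584 − 0.51508157·0.87025254) = 1.823939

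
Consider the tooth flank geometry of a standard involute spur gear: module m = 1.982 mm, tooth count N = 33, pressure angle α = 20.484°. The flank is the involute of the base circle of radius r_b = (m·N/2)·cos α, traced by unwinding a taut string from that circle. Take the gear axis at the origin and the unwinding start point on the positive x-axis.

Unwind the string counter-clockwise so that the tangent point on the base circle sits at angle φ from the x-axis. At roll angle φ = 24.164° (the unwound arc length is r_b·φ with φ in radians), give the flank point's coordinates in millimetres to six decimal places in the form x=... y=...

pitch radius r_p = m·N/2 = 1.982·33/2 = 32.703000
base radius r_b = r_p·cos α = 32.703000·cos 20.484° = 30.635188
roll angle φ = 24.164° = 0.42174136 rad
x = r_b·(cos φ + φ·sin φ) = 30.635188·(0.91237750 + 0.42174136·0.40934985) = 33.239707
y = r_b·(sin φ − φ·cos φ) = 30.635188·(0.40934985 − 0.42174136·0.91237750) = 0.752478

x=33.239707 y=0.752478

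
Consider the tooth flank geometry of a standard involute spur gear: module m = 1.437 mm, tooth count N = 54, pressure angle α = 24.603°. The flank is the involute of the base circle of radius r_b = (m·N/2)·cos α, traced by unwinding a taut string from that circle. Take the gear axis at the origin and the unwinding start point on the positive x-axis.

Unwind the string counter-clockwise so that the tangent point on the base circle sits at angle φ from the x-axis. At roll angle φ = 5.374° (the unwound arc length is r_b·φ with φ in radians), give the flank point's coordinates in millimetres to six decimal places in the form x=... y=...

x=35.431435 y=0.009694

pitch radius r_p = m·N/2 = 1.437·54/2 = 38.799000
base radius r_b = r_p·cos α = 38.799000·cos 24.603° = 35.276606
roll angle φ = 5.374° = 0.09379399 rad
x = r_b·(cos φ + φ·sin φ) = 35.276606·(0.99560457 + 0.09379399·0.09365653) = 35.431435
y = r_b·(sin φ − φ·cos φ) = 35.276606·(0.09365653 − 0.09379399·0.99560457) = 0.009694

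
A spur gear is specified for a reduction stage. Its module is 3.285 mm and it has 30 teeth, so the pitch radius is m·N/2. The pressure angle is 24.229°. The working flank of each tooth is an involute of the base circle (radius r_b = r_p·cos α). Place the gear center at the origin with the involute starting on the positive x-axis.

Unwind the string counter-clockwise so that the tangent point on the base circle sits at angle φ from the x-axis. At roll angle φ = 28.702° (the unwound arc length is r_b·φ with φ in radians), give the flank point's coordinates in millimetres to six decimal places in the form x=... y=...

pitch radius r_p = m·N/2 = 3.285·30/2 = 49.275000
base radius r_b = r_p·cos α = 49.275000·cos 24.229° = 44.934489
roll angle φ = 28.702° = 0.50094440 rad
x = r_b·(cos φ + φ·sin φ) = 44.934489·(0.87712940 + 0.50094440·0.48025412) = 50.223729
y = r_b·(sin φ − φ·cos φ) = 44.934489·(0.48025412 − 0.50094440·0.87712940) = 1.836071

x=50.223729 y=1.836071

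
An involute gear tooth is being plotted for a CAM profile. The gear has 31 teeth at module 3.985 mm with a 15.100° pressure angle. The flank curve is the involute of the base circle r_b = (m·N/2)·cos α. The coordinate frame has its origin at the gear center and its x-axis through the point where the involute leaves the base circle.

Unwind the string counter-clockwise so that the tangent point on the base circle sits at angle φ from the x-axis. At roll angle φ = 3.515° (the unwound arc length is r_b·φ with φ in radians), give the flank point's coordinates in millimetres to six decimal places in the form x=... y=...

pitch radius r_p = m·N/2 = 3.985·31/2 = 61.767500
base radius r_b = r_p·cos α = 61.767500·cos 15.100° = 59.634831
roll angle φ = 3.515° = 0.06134832 rad
x = r_b·(cos φ + φ·sin φ) = 59.634831·(0.99811878 + 0.06134832·0.06130985) = 59.746946
y = r_b·(sin φ − φ·cos φ) = 59.634831·(0.06130985 − 0.06134832·0.99811878) = 0.004588

x=59.746946 y=0.004588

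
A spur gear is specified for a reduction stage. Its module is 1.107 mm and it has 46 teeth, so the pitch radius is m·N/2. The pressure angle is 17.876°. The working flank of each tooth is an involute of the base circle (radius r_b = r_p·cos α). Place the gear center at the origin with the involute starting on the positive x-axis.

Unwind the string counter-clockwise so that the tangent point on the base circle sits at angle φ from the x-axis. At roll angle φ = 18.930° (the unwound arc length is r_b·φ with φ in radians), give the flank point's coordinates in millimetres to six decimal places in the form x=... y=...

pitch radius r_p = m·N/2 = 1.107·46/2 = 25.461000
base radius r_b = r_p·cos α = 25.461000·cos 17.876° = 24.231821
roll angle φ = 18.930° = 0.33039083 rad
x = r_b·(cos φ + φ·sin φ) = 24.231821·(0.94591563 + 0.33039083·0.32441274) = 25.518497
y = r_b·(sin φ − φ·cos φ) = 24.231821·(0.32441274 − 0.33039083·0.94591563) = 0.288138

x=25.518497 y=0.288138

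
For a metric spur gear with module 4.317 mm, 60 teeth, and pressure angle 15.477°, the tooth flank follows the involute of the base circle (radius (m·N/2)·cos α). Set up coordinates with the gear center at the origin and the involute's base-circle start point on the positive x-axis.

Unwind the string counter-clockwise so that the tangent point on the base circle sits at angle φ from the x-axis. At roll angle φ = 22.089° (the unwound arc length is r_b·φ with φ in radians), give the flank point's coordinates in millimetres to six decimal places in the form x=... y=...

x=133.747378 y=2.348727

pitch radius r_p = m·N/2 = 4.317·60/2 = 129.510000
base radius r_b = r_p·cos α = 129.510000·cos 15.477° = 124.813663
roll angle φ = 22.089° = 0.38552578 rad
x = r_b·(cos φ + φ·sin φ) = 124.813663·(0.92660084 + 0.38552578·0.37604638) = 133.747378
y = r_b·(sin φ − φ·cos φ) = 124.813663·(0.37604638 − 0.38552578·0.92660084) = 2.348727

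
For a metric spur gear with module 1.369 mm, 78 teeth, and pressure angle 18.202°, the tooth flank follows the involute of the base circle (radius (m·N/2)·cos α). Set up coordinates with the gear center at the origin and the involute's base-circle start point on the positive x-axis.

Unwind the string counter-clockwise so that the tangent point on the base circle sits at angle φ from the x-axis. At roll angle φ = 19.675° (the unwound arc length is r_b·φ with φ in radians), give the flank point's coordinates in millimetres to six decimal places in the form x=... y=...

x=53.622187 y=0.676549

pitch radius r_p = m·N/2 = 1.369·78/2 = 53.391000
base radius r_b = r_p·cos α = 53.391000·cos 18.202° = 50.719376
roll angle φ = 19.675° = 0.34339353 rad
x = r_b·(cos φ + φ·sin φ) = 50.719376·(0.94161754 + 0.34339353·0.33668443) = 53.622187
y = r_b·(sin φ − φ·cos φ) = 50.719376·(0.33668443 − 0.34339353·0.94161754) = 0.676549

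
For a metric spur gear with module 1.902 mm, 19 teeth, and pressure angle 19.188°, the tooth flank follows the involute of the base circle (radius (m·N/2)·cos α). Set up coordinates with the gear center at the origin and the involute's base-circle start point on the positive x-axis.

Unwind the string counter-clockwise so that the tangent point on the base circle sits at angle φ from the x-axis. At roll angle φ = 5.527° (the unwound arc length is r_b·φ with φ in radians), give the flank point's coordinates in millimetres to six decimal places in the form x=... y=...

x=17.144395 y=0.005101

pitch radius r_p = m·N/2 = 1.902·19/2 = 18.069000
base radius r_b = r_p·cos α = 18.069000·cos 19.188° = 17.065181
roll angle φ = 5.527° = 0.09646435 rad
x = r_b·(cos φ + φ·sin φ) = 17.065181·(0.99535092 + 0.09646435·0.09631481) = 17.144395
y = r_b·(sin φ − φ·cos φ) = 17.065181·(0.09631481 − 0.09646435·0.99535092) = 0.005101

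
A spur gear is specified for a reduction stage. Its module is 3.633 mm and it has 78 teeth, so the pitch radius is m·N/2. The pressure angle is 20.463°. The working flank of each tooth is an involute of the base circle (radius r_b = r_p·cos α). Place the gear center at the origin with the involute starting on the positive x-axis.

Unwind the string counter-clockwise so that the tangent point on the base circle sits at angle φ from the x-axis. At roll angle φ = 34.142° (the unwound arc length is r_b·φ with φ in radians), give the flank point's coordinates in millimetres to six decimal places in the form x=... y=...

x=154.263148 y=9.034412

pitch radius r_p = m·N/2 = 3.633·78/2 = 141.687000
base radius r_b = r_p·cos α = 141.687000·cos 20.463° = 132.746288
roll angle φ = 34.142° = 0.59589031 rad
x = r_b·(cos φ + φ·sin φ) = 132.746288·(0.82764914 + 0.59589031·0.56124584) = 154.263148
y = r_b·(sin φ − φ·cos φ) = 132.746288·(0.56124584 − 0.59589031·0.82764914) = 9.034412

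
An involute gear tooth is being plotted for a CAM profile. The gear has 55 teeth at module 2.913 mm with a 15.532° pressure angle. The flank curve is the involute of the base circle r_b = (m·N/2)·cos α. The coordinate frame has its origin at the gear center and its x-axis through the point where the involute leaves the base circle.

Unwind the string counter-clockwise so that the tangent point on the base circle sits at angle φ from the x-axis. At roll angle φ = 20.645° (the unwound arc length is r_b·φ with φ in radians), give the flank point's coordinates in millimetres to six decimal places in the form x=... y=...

pitch radius r_p = m·N/2 = 2.913·55/2 = 80.107500
base radius r_b = r_p·cos α = 80.107500·cos 15.532° = 77.182058
roll angle φ = 20.645° = 0.36032322 rad
x = r_b·(cos φ + φ·sin φ) = 77.182058·(0.93578291 + 0.36032322·0.35257672) = 82.030982
y = r_b·(sin φ − φ·cos φ) = 77.182058·(0.35257672 − 0.36032322·0.93578291) = 1.188017

x=82.030982 y=1.188017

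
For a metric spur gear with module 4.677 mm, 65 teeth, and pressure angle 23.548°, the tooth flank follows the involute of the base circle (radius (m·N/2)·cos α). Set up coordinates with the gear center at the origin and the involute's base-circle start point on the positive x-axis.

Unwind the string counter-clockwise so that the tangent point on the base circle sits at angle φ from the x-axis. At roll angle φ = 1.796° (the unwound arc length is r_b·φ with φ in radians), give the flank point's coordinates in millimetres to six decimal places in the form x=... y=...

pitch radius r_p = m·N/2 = 4.677·65/2 = 152.002500
base radius r_b = r_p·cos α = 152.002500·cos 23.548° = 139.344598
roll angle φ = 1.796° = 0.03134611 rad
x = r_b·(cos φ + φ·sin φ) = 139.344598·(0.99950875 + 0.03134611·0.03134098) = 139.413040
y = r_b·(sin φ − φ·cos φ) = 139.344598·(0.03134098 − 0.03134611·0.99950875) = 0.001430

x=139.413040 y=0.001430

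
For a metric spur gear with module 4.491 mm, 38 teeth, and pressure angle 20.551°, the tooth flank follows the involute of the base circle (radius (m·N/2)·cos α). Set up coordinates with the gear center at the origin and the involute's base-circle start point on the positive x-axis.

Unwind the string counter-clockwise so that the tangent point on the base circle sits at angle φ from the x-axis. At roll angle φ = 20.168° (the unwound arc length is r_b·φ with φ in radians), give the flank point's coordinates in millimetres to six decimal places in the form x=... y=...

pitch radius r_p = m·N/2 = 4.491·38/2 = 85.329000
base radius r_b = r_p·cos α = 85.329000·cos 20.551° = 79.898670
roll angle φ = 20.168° = 0.35199800 rad
x = r_b·(cos φ + φ·sin φ) = 79.898670·(0.93868573 + 0.35199800·0.34477399) = 84.696225
y = r_b·(sin φ − φ·cos φ) = 79.898670·(0.34477399 − 0.35199800·0.93868573) = 1.147224

x=84.696225 y=1.147224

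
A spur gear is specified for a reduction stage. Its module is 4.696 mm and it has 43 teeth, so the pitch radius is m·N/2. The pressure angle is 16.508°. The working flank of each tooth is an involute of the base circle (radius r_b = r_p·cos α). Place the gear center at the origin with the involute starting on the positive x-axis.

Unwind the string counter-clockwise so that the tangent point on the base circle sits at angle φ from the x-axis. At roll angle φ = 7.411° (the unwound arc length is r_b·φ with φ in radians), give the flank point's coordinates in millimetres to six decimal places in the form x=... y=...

pitch radius r_p = m·N/2 = 4.696·43/2 = 100.964000
base radius r_b = r_p·cos α = 100.964000·cos 16.508° = 96.802271
roll angle φ = 7.411° = 0.12934635 rad
x = r_b·(cos φ + φ·sin φ) = 96.802271·(0.99164642 + 0.12934635·0.12898598) = 97.608661
y = r_b·(sin φ − φ·cos φ) = 96.802271·(0.12898598 − 0.12934635·0.99164642) = 0.069711

x=97.608661 y=0.069711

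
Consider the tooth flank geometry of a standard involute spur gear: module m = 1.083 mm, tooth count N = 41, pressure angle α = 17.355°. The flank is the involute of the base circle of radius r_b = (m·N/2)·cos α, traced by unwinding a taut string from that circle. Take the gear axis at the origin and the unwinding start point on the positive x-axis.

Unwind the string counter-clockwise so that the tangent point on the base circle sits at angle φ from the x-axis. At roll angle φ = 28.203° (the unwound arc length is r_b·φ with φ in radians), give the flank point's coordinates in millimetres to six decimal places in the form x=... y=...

x=23.604564 y=0.822213

pitch radius r_p = m·N/2 = 1.083·41/2 = 22.201500
base radius r_b = r_p·cos α = 22.201500·cos 17.355° = 21.190774
roll angle φ = 28.203° = 0.49223521 rad
x = r_b·(cos φ + φ·sin φ) = 21.190774·(0.88127871 + 0.49223521·0.47259691) = 23.604564
y = r_b·(sin φ − φ·cos φ) = 21.190774·(0.47259691 − 0.49223521·0.88127871) = 0.822213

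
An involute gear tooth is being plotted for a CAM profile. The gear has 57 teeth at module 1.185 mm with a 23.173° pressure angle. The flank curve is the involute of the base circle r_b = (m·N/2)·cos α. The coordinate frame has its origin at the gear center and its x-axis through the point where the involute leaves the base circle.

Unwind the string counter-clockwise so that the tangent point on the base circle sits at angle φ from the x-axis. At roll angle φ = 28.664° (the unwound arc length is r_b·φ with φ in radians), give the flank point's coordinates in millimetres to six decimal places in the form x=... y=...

pitch radius r_p = m·N/2 = 1.185·57/2 = 33.772500
base radius r_b = r_p·cos α = 33.772500·cos 23.173° = 31.047764
roll angle φ = 28.664° = 0.50028118 rad
x = r_b·(cos φ + φ·sin φ) = 31.047764·(0.87744772 + 0.50028118·0.47967228) = 34.693354
y = r_b·(sin φ − φ·cos φ) = 31.047764·(0.47967228 − 0.50028118·0.87744772) = 1.263697

x=34.693354 y=1.263697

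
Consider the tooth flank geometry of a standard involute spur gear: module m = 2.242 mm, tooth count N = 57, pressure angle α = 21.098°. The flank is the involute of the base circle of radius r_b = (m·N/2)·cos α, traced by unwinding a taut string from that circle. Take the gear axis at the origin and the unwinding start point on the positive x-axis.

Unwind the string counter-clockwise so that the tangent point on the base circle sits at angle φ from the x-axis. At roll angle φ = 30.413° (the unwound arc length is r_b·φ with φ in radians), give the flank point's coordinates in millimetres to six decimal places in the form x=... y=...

pitch radius r_p = m·N/2 = 2.242·57/2 = 63.897000
base radius r_b = r_p·cos α = 63.897000·cos 21.098° = 59.613735
roll angle φ = 30.413° = 0.53080699 rad
x = r_b·(cos φ + φ·sin φ) = 59.613735·(0.86239883 + 0.53080699·0.50622945) = 67.429630
y = r_b·(sin φ − φ·cos φ) = 59.613735·(0.50622945 − 0.53080699·0.86239883) = 2.889008

x=67.429630 y=2.889008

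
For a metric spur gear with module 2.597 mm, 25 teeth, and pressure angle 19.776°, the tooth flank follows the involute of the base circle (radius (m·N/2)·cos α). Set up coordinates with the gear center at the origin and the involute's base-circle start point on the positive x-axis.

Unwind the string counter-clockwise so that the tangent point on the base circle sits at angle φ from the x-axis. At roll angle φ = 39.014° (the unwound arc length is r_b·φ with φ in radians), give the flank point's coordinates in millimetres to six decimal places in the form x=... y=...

pitch radius r_p = m·N/2 = 2.597·25/2 = 32.462500
base radius r_b = r_p·cos α = 32.462500·cos 19.776° = 30.547945
roll angle φ = 39.014° = 0.68092275 rad
x = r_b·(cos φ + φ·sin φ) = 30.547945·(0.77699217 + 0.68092275·0.62951026) = 36.829826
y = r_b·(sin φ − φ·cos φ) = 30.547945·(0.62951026 − 0.68092275·0.77699217) = 3.068193

x=36.829826 y=3.068193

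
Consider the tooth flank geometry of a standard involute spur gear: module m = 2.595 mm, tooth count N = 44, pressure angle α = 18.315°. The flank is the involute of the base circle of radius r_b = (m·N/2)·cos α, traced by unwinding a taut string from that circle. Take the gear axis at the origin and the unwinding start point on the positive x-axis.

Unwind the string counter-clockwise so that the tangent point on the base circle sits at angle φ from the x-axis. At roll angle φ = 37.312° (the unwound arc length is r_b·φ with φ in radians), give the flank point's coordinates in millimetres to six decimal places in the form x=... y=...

x=64.500241 y=4.780893

pitch radius r_p = m·N/2 = 2.595·44/2 = 57.090000
base radius r_b = r_p·cos α = 57.090000·cos 18.315° = 54.198006
roll angle φ = 37.312° = 0.65121725 rad
x = r_b·(cos φ + φ·sin φ) = 54.198006·(0.79534655 + 0.65121725·0.60615499) = 64.500241
y = r_b·(sin φ − φ·cos φ) = 54.198006·(0.60615499 − 0.65121725·0.79534655) = 4.780893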